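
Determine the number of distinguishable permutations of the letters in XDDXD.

XDDXD has 5 letters with D appearing 3 times and X appearing twice.
So there are 5! / (3!·2!) = 10 distinguishable arrangements.

10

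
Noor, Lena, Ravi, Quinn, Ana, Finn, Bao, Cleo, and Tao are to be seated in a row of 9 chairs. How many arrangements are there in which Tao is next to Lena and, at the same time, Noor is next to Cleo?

20160

Treat {Tao,Lena} as one block (2 orders) and {Noor,Cleo} as another (2 orders).
That leaves 7 units to arrange: 2 × 2 × 7! = 4 × 5040 = 20160.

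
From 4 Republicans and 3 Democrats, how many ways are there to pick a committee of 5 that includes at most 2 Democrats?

15

Split by how many Democrats are chosen (0 through 2).
Sum: C(3,0)·C(4,5) + C(3,1)·C(4,4) + C(3,2)·C(4,3) = 0 + 3 + 12 = 15.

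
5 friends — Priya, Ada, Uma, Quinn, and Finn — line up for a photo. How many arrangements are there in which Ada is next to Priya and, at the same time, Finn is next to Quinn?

24

Treat {Ada,Priya} as one block (2 orders) and {Finn,Quinn} as another (2 orders).
That leaves 3 units to arrange: 2 × 2 × 3! = 4 × 6 = 24.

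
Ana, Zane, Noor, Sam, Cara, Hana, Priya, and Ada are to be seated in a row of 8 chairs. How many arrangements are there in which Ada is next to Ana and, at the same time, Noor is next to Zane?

Treat {Ada,Ana} as one block (2 orders) and {Noor,Zane} as another (2 orders).
That leaves 6 units to arrange: 2 × 2 × 6! = 4 × 720 = 2880.

2880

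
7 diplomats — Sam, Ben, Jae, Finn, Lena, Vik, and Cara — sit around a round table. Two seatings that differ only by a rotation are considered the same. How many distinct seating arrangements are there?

720

Seat Sam anywhere (absorbing the rotational symmetry), then permute the other 6: (6)! = 720.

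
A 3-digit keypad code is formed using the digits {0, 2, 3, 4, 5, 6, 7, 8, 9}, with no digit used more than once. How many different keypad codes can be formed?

With no repetition, fill the 3 digits in order: 9 choices, then 8, down to 7.
That product is 9 × 8 × 7 = 504.

504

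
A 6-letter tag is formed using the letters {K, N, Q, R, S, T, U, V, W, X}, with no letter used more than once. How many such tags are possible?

Choose and order 6 of the 10 symbols: the first letter has 10 options, the next 9, and so on down to 5.
10 × 9 × 8 × 7 × 6 × 5 = 151200.

151200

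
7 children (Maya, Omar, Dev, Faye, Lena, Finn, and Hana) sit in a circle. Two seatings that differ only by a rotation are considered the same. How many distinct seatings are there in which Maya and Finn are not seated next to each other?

480

All circular seatings of 7 people number (6)! = 720.
Those with Maya next to Finn: fuse the pair into one unit and seat 6 units around a circle — 2·(5)! = 240.
Subtracting, 720 − 240 = 480.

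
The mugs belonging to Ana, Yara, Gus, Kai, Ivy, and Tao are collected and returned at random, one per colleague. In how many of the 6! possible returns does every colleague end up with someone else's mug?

This is the derangement count D_6: permutations of 6 items with no fixed point.
By inclusion–exclusion this is Σ_{j=0}^{6} (−1)^j C(6,j)·(6−j)!.
Computing: 720 − 720 + 360 − 120 + 30 − 6 + 1 = 265.

265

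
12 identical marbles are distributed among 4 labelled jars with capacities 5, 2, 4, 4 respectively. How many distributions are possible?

19

Without the upper bounds there are C(15,3) = 455 ways to split 12 among 4 jars.
Subtract solutions that violate a single cap (substitute x_i' = x_i − (cap_i+1)): x_1 ≥ 6 gives C(9,3) = 84; x_2 ≥ 3 gives C(12,3) = 220; x_3 ≥ 5 gives C(10,3) = 120; x_4 ≥ 5 gives C(10,3) = 120. Together 544.
Add back pairs where two caps are both exceeded: 20 + 4 + 4 + 35 + 35 + 10 = 108.
By inclusion–exclusion the count is 455 − 544 + 108 = 19.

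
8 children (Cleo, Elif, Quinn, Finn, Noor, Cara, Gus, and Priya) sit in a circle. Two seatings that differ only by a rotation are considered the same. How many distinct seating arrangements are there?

Seat Cleo anywhere (absorbing the rotational symmetry), then permute the other 7: (7)! = 5040.

5040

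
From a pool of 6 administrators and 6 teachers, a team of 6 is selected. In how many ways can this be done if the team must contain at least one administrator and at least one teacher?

922

Total 6-person selections from all 12: C(12,6) = 924.
Subtract selections that omit an entire group: no administrators → C(6,6) = 1; no teachers → C(6,6) = 1.
Both groups omitted at once is impossible, so 924 − 2 = 922.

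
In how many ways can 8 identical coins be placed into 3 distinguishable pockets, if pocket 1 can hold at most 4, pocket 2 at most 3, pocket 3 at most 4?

10

Without the upper bounds there are C(10,2) = 45 ways to split 8 among 3 pockets.
Subtract solutions that violate a single cap (substitute x_i' = x_i − (cap_i+1)): x_1 ≥ 5 gives C(5,2) = 10; x_2 ≥ 4 gives C(6,2) = 15; x_3 ≥ 5 gives C(5,2) = 10. Together 35.
No two caps can be exceeded simultaneously, so the pair terms are all 0.
By inclusion–exclusion the count is 45 − 35 + 0 = 10.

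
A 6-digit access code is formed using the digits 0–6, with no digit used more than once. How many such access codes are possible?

5040

This is a permutation of 6 out of 7: P(7,6) = 7!/1!.
7 × 6 × 5 × 4 × 3 × 2 = 5040.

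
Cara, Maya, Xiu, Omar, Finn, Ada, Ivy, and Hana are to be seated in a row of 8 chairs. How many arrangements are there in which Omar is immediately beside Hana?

10080

Glue Omar and Hana into one block (2 internal orders), leaving 7 units to arrange in a row.
That gives 2 × 7! = 2 × 5040 = 10080.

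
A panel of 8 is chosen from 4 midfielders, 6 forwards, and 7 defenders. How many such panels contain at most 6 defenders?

24300

Split by how many defenders are chosen (0 through 6).
Sum: C(7,0)·C(10,8) + C(7,1)·C(10,7) + C(7,2)·C(10,6) + C(7,3)·C(10,5) + C(7,4)·C(10,4) + C(7,5)·C(10,3) + C(7,6)·C(10,2) = 45 + 840 + 4410 + 8820 + 7350 + 2520 + 315 = 24300.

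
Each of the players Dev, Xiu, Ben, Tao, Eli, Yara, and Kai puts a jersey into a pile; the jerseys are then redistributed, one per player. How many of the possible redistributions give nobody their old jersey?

Count assignments avoiding every fixed point. For any j of the 7 players fixed to their old jersey, the other 7−j can be arranged in (7−j)! ways.
By inclusion–exclusion this is Σ_{j=0}^{7} (−1)^j C(7,j)·(7−j)!.
Computing: 5040 − 5040 + 2520 − 840 + 210 − 42 + 7 − 1 = 1854.

1854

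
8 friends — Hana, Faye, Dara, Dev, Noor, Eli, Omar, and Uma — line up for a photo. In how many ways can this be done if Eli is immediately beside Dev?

Glue Eli and Dev into one block (2 internal orders), leaving 7 units to arrange in a row.
So the count is 2·(7)! = 10080.

10080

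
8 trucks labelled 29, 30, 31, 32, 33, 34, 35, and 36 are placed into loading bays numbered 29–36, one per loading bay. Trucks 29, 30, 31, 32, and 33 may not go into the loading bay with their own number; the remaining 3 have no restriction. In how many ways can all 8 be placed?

Let Aᵢ (for 29 ≤ i ≤ 33) be the placements that put truck i in its forbidden loading bay. Any j of these fix j positions, leaving (8−j)! ways to fill the rest, and there are C(5,j) ways to pick which j.
By inclusion–exclusion, the number of valid placements is Σ_{j=0}^{5} (−1)^j C(5,j)·(8−j)!.
Computing: 40320 − 25200 + 7200 − 1200 + 120 − 6 = 21234.

21234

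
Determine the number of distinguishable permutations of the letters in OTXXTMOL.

5040

Letter multiplicities in OTXXTMOL: L×1, M×1, O×2, T×2, X×2.
The number of distinct arrangements is 8!/(2!·2!·2!) = 40320/8 = 5040.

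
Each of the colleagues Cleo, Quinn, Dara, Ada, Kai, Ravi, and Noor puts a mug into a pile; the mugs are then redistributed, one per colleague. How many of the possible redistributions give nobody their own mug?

1854

Let Aᵢ be the assignments in which colleague i gets their own mug. We want the size of the complement of A₁∪…∪A_7.
By inclusion–exclusion this is Σ_{j=0}^{7} (−1)^j C(7,j)·(7−j)!.
Computing: 5040 − 5040 + 2520 − 840 + 210 − 42 + 7 − 1 = 1854.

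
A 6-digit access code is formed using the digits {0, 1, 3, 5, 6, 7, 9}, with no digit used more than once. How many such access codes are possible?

5040

Choose and order 6 of the 7 symbols: the first digit has 7 options, the next 6, and so on down to 2.
That product is 7 × 6 × 5 × 4 × 3 × 2 = 5040.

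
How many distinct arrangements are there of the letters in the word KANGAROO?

10080

KANGAROO has 8 letters with A appearing twice and O appearing twice.
So there are 8! / (2!·2!) = 10080 distinguishable arrangements.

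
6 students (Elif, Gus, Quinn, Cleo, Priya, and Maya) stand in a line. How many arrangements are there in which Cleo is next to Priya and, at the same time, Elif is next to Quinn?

Treat {Cleo,Priya} as one block (2 orders) and {Elif,Quinn} as another (2 orders).
That leaves 4 units to arrange: 2 × 2 × 4! = 4 × 24 = 96.

96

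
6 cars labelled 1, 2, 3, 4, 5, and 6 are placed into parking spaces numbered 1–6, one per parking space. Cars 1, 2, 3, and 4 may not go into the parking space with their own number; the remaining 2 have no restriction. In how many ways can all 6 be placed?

362

Let Aᵢ (for 1 ≤ i ≤ 4) be the placements that put car i in its forbidden parking space. Any j of these fix j positions, leaving (6−j)! ways to fill the rest, and there are C(4,j) ways to pick which j.
By inclusion–exclusion, the number of valid placements is Σ_{j=0}^{4} (−1)^j C(4,j)·(6−j)!.
Computing: 720 − 480 + 144 − 24 + 2 = 362.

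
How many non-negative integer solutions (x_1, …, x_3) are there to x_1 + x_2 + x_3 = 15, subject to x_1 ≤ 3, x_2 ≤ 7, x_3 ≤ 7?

6

Without the upper bounds there are C(17,2) = 136 ways to split 15 among 3 variables.
Subtract solutions that violate a single cap (substitute x_i' = x_i − (cap_i+1)): x_1 ≥ 4 gives C(13,2) = 78; x_2 ≥ 8 gives C(9,2) = 36; x_3 ≥ 8 gives C(9,2) = 36. Together 150.
Add back pairs where two caps are both exceeded: 10 + 10 + 0 = 20.
By inclusion–exclusion the count is 136 − 150 + 20 = 6.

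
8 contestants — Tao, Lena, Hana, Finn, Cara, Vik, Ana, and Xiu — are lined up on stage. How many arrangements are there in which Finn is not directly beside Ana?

Of the 8! = 40320 arrangements, those with Finn and Ana adjacent number 2 × 7! = 10080 (treat the pair as a block with 2 internal orders).
Complementary counting: 40320 − 10080 = 30240.

30240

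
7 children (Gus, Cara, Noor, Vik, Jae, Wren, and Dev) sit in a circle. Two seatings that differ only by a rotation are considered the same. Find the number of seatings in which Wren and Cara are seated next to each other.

Treat {Wren, Cara} as one unit (2 internal orders) and seat the resulting 6 units around the table: (5)! circular arrangements.
So 2 × (5)! = 2 × 120 = 240.

240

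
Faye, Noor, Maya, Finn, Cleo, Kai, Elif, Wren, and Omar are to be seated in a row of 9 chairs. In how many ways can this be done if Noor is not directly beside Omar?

Of the 9! = 362880 arrangements, those with Noor and Omar adjacent number 2 × 8! = 80640 (treat the pair as a block with 2 internal orders).
Complementary counting: 362880 − 80640 = 282240.

282240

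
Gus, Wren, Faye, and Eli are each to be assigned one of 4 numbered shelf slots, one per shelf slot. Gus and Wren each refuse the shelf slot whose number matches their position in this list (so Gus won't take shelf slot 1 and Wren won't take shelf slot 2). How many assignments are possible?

14

Let Aᵢ (for i ∈ {1, 2}) be the placements that put person i in their forbidden shelf slot. Any j of these fix j positions, leaving (4−j)! ways to fill the rest, and there are C(2,j) ways to pick which j.
By inclusion–exclusion, the number of valid placements is Σ_{j=0}^{2} (−1)^j C(2,j)·(4−j)!.
Computing: 24 − 12 + 2 = 14.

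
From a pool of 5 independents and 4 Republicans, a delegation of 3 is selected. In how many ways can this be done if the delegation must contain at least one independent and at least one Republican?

70

With no constraint there are C(9,3) = 84 possible selections.
Subtract selections that omit an entire group: no independents → C(4,3) = 4; no Republicans → C(5,3) = 10.
Both groups omitted at once is impossible, so 84 − 14 = 70.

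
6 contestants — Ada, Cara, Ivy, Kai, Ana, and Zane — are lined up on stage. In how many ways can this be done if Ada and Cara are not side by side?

480

Of the 6! = 720 arrangements, those with Ada and Cara adjacent number 2 × 5! = 240 (treat the pair as a block with 2 internal orders).
Complementary counting: 720 − 240 = 480.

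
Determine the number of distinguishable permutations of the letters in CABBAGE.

CABBAGE has 7 letters with A appearing twice and B appearing twice.
Dividing 7! = 5040 by 2!·2! = 4 for the repeated letters gives 1260.

1260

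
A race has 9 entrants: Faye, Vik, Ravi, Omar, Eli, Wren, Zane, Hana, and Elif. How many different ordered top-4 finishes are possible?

There are 9 choices for 1st place, 8 for 2nd, and so on down to 6 for position 4.
That gives 9 × 8 × 7 × 6 = 3024.

3024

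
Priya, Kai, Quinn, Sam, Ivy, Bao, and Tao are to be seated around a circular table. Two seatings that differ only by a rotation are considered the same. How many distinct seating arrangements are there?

Around a circle, 7 distinct people have 7!/7 = (6)! = 720 rotationally distinct seatings.

720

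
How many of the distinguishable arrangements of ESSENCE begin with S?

With the first slot taken by S, it remains to arrange the other 6 letters (ESENCE).
Those 6 letters have E appearing 3 times, giving (6)!/(3!) = 120.

120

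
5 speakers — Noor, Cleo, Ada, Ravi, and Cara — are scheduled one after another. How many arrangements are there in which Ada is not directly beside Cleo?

Of the 5! = 120 arrangements, those with Ada and Cleo adjacent number 2 × 4! = 48 (treat the pair as a block with 2 internal orders).
So 120 − 48 = 72 arrangements keep them apart.

72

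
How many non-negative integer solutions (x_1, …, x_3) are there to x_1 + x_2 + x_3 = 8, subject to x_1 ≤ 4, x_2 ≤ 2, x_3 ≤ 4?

6

By stars and bars, unrestricted non-negative solutions to x_1+…+x_3 = 8 number C(8+2,2) = 45.
Subtract solutions that violate a single cap (substitute x_i' = x_i − (cap_i+1)): x_1 ≥ 5 gives C(5,2) = 10; x_2 ≥ 3 gives C(7,2) = 21; x_3 ≥ 5 gives C(5,2) = 10. Together 41.
Add back pairs where two caps are both exceeded: 1 + 0 + 1 = 2.
By inclusion–exclusion the count is 45 − 41 + 2 = 6.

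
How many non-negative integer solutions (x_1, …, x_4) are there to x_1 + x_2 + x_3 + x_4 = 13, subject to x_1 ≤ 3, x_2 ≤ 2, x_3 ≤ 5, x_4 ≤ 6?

19

Without the upper bounds there are C(16,3) = 560 ways to split 13 among 4 variables.
Subtract solutions that violate a single cap (substitute x_i' = x_i − (cap_i+1)): x_1 ≥ 4 gives C(12,3) = 220; x_2 ≥ 3 gives C(13,3) = 286; x_3 ≥ 6 gives C(10,3) = 120; x_4 ≥ 7 gives C(9,3) = 84. Together 710.
Add back pairs where two caps are both exceeded: 84 + 20 + 10 + 35 + 20 + 1 = 170.
Subtract triples: 1 + 0 + 0 + 0 = 1.
By inclusion–exclusion the count is 560 − 710 + 170 − 1 = 19.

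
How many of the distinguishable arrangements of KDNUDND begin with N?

120

Fix N in the first position and arrange the remaining 6 letters.
Those 6 letters have D appearing 3 times, giving (6)!/(3!) = 120.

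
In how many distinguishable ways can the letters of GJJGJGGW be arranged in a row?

Letter multiplicities in GJJGJGGW: G×4, J×3, W×1.
So there are 8! / (4!·3!) = 280 distinguishable arrangements.

280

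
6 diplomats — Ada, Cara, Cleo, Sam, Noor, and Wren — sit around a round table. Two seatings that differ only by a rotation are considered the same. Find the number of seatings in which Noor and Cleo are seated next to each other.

48

Treat {Noor, Cleo} as one unit (2 internal orders) and seat the resulting 5 units around the table: (4)! circular arrangements.
So 2 × (4)! = 2 × 24 = 48.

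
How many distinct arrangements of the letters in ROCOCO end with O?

Fix O in the last position and arrange the remaining 5 letters.
Those 5 letters have C appearing twice and O appearing twice, giving (5)!/(2!·2!) = 30.

30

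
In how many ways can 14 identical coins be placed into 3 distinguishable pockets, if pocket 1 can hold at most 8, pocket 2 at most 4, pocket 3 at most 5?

By stars and bars, unrestricted non-negative solutions to x_1+…+x_3 = 14 number C(14+2,2) = 120.
Subtract solutions that violate a single cap (substitute x_i' = x_i − (cap_i+1)): x_1 ≥ 9 gives C(7,2) = 21; x_2 ≥ 5 gives C(11,2) = 55; x_3 ≥ 6 gives C(10,2) = 45. Together 121.
Add back pairs where two caps are both exceeded: 1 + 0 + 10 = 11.
By inclusion–exclusion the count is 120 − 121 + 11 = 10.

10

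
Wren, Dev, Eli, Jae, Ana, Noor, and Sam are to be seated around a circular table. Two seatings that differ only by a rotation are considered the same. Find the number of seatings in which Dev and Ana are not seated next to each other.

480

Without the restriction there are (6)! = 720 seatings.
Seatings with Dev beside Ana: treat them as a block with 2 internal orders, giving 2 × (5)! = 240.
Subtracting, 720 − 240 = 480.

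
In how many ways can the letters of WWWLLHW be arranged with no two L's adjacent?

Total arrangements of WWWLLHW: 7!/(4!·2!) = 105.
Arrangements with the L's together: treat LL as one letter, giving (6)!/(4!) = 30.
Subtracting, 105 − 30 = 75 arrangements keep the L's apart.

75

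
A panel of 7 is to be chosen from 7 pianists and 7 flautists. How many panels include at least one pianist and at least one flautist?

With no constraint there are C(14,7) = 3432 possible selections.
Selections missing a whole group: no pianists → C(7,7) = 1; no flautists → C(7,7) = 1.
Both groups omitted at once is impossible, so 3432 − 2 = 3430.

3430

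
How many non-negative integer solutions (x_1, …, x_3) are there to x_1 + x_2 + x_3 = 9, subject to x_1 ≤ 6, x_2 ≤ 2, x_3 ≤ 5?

12

Ignoring the caps, the number of non-negative solutions to x_1+…+x_3 = 9 is C(11,2) = 55.
Subtract solutions that violate a single cap (substitute x_i' = x_i − (cap_i+1)): x_1 ≥ 7 gives C(4,2) = 6; x_2 ≥ 3 gives C(8,2) = 28; x_3 ≥ 6 gives C(5,2) = 10. Together 44.
Add back pairs where two caps are both exceeded: 0 + 0 + 1 = 1.
By inclusion–exclusion the count is 55 − 44 + 1 = 12.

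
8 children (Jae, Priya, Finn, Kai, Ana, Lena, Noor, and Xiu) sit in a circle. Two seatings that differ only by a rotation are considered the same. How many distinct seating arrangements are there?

5040

Fix one person's seat to break rotational symmetry; the remaining 7 people can be arranged in (7)! = 5040 ways.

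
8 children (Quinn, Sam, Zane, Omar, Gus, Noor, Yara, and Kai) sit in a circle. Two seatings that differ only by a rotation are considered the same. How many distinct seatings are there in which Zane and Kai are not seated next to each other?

3600

Without the restriction there are (7)! = 5040 seatings.
Those with Zane next to Kai: fuse the pair into one unit and seat 7 units around a circle — 2·(6)! = 1440.
Subtracting, 5040 − 1440 = 3600.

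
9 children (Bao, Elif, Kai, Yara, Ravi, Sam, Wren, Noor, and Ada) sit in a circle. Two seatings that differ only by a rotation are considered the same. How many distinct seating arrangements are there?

40320

Around a circle, 9 distinct people have 9!/9 = (8)! = 40320 rotationally distinct seatings.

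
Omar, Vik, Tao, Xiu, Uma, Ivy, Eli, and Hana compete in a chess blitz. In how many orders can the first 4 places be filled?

This is an ordered selection of 4 from 8: P(8,4).
That gives 8 × 7 × 6 × 5 = 1680.

1680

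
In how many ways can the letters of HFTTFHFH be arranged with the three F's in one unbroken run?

Treat the 3 copies of F as a single block. The multiset to arrange is then {FFF, H, H, H, T, T}, 6 items in all.
That gives (6)!/(3!·2!) = 60 arrangements.

60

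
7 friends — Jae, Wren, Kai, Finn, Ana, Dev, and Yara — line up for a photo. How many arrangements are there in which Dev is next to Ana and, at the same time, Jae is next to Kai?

Treat {Dev,Ana} as one block (2 orders) and {Jae,Kai} as another (2 orders).
That leaves 5 units to arrange: 2 × 2 × 5! = 4 × 120 = 480.

480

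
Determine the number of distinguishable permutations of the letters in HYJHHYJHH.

The 9 letters of HYJHHYJHH have repeats: H appearing 5 times, J appearing twice, and Y appearing twice.
The number of distinct arrangements is 9!/(5!·2!·2!) = 362880/480 = 756.

756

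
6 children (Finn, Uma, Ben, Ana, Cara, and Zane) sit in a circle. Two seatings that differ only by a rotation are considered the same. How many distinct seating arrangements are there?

120

Around a circle, 6 distinct people have 6!/6 = (5)! = 120 rotationally distinct seatings.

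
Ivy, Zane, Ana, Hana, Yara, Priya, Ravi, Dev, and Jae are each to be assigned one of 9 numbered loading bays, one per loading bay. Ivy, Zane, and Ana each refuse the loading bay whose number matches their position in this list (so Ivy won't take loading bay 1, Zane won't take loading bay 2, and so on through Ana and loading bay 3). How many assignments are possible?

256320

Let Aᵢ (for i ∈ {1, 2, 3}) be the placements that put person i in their forbidden loading bay. Any j of these fix j positions, leaving (9−j)! ways to fill the rest, and there are C(3,j) ways to pick which j.
By inclusion–exclusion, the number of valid placements is Σ_{j=0}^{3} (−1)^j C(3,j)·(9−j)!.
Computing: 362880 − 120960 + 15120 − 720 = 256320.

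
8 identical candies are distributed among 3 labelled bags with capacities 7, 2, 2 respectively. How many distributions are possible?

Ignoring the caps, the number of non-negative solutions to x_1+…+x_3 = 8 is C(10,2) = 45.
Subtract solutions that violate a single cap (substitute x_i' = x_i − (cap_i+1)): x_1 ≥ 8 gives C(2,2) = 1; x_2 ≥ 3 gives C(7,2) = 21; x_3 ≥ 3 gives C(7,2) = 21. Together 43.
Add back pairs where two caps are both exceeded: 0 + 0 + 6 = 6.
By inclusion–exclusion the count is 45 − 43 + 6 = 8.

8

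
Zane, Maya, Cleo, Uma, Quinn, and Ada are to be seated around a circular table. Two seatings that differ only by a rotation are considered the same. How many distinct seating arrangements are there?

120

Around a circle, 6 distinct people have 6!/6 = (5)! = 120 rotationally distinct seatings.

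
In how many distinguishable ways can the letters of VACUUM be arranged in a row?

VACUUM has 6 letters with U appearing twice.
Dividing 6! = 720 by 2! = 2 for the repeated letters gives 360.

360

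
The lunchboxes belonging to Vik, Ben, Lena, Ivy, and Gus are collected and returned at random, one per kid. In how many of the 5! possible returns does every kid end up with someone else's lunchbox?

This is the derangement count D_5: permutations of 5 items with no fixed point.
By inclusion–exclusion this is Σ_{j=0}^{5} (−1)^j C(5,j)·(5−j)!.
Computing: 120 − 120 + 60 − 20 + 5 − 1 = 44.

44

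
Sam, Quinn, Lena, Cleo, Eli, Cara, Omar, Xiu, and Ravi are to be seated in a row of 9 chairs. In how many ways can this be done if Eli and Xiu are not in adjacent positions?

Of the 9! = 362880 arrangements, those with Eli and Xiu adjacent number 2 × 8! = 80640 (treat the pair as a block with 2 internal orders).
Complementary counting: 362880 − 80640 = 282240.

282240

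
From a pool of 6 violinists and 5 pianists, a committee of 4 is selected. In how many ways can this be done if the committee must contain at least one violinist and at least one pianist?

310

Unrestricted: C(11,4) = 330 ways to pick any 4 of the 11.
Selections missing a whole group: no violinists → C(5,4) = 5; no pianists → C(6,4) = 15.
Both groups omitted at once is impossible, so 330 − 20 = 310.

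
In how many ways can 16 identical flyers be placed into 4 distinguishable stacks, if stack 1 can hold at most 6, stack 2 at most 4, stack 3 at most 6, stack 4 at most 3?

Ignoring the caps, the number of non-negative solutions to x_1+…+x_4 = 16 is C(19,3) = 969.
Subtract solutions that violate a single cap (substitute x_i' = x_i − (cap_i+1)): x_1 ≥ 7 gives C(12,3) = 220; x_2 ≥ 5 gives C(14,3) = 364; x_3 ≥ 7 gives C(12,3) = 220; x_4 ≥ 4 gives C(15,3) = 455. Together 1259.
Add back pairs where two caps are both exceeded: 35 + 10 + 56 + 35 + 120 + 56 = 312.
Subtract triples: 0 + 1 + 0 + 1 = 2.
By inclusion–exclusion the count is 969 − 1259 + 312 − 2 = 20.

20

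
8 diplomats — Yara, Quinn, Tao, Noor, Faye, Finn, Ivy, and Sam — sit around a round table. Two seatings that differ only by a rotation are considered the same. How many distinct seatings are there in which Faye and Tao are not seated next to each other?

All circular seatings of 8 people number (7)! = 5040.
Seatings with Faye beside Tao: treat them as a block with 2 internal orders, giving 2 × (6)! = 1440.
Subtracting, 5040 − 1440 = 3600.

3600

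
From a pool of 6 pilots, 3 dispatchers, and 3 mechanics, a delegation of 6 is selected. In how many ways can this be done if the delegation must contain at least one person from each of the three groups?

756

Unrestricted: C(12,6) = 924 ways to pick any 6 of the 12.
Selections missing a whole group: no pilots → C(6,6) = 1; no dispatchers → C(9,6) = 84; no mechanics → C(9,6) = 84.
Add back selections omitting two groups (i.e. drawn from a single group): C(6,6) + C(3,6) + C(3,6) = 1.
By inclusion–exclusion: 924 − 169 + 1 = 756.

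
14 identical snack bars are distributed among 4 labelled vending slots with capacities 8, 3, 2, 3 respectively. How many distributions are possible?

10

Ignoring the caps, the number of non-negative solutions to x_1+…+x_4 = 14 is C(17,3) = 680.
Subtract solutions that violate a single cap (substitute x_i' = x_i − (cap_i+1)): x_1 ≥ 9 gives C(8,3) = 56; x_2 ≥ 4 gives C(13,3) = 286; x_3 ≥ 3 gives C(14,3) = 364; x_4 ≥ 4 gives C(13,3) = 286. Together 992.
Add back pairs where two caps are both exceeded: 4 + 10 + 4 + 120 + 84 + 120 = 342.
Subtract triples: 0 + 0 + 0 + 20 = 20.
By inclusion–exclusion the count is 680 − 992 + 342 − 20 = 10.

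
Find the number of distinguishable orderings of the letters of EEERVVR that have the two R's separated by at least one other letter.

Total arrangements of EEERVVR: 7!/(3!·2!·2!) = 210.
Arrangements with the R's together: treat RR as one letter, giving (6)!/(3!·2!) = 60.
Subtracting, 210 − 60 = 150 arrangements keep the R's apart.

150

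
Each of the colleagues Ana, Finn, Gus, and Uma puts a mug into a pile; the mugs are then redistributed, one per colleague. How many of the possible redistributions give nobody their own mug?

Count assignments avoiding every fixed point. For any j of the 4 colleagues fixed to their own mug, the other 4−j can be arranged in (4−j)! ways.
By inclusion–exclusion this is Σ_{j=0}^{4} (−1)^j C(4,j)·(4−j)!.
Computing: 24 − 24 + 12 − 4 + 1 = 9.

9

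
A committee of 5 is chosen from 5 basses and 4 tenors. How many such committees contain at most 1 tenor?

21

Split by how many tenors are chosen (0 through 1).
Sum: C(4,0)·C(5,5) + C(4,1)·C(5,4) = 1 + 20 = 21.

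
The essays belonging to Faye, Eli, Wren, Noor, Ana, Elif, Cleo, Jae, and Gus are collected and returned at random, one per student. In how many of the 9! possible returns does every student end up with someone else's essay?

Count assignments avoiding every fixed point. For any j of the 9 students fixed to their own essay, the other 9−j can be arranged in (9−j)! ways.
By inclusion–exclusion this is Σ_{j=0}^{9} (−1)^j C(9,j)·(9−j)!.
Computing: 362880 − 362880 + 181440 − 60480 + 15120 − 3024 + 504 − 72 + 9 − 1 = 133496.

133496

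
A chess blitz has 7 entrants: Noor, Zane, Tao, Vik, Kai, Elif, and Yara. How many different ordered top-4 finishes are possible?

This is an ordered selection of 4 from 7: P(7,4).
That gives 7 × 6 × 5 × 4 = 840.

840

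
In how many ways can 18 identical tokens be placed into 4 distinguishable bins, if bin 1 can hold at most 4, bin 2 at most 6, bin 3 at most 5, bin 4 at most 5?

10

Without the upper bounds there are C(21,3) = 1330 ways to split 18 among 4 bins.
Subtract solutions that violate a single cap (substitute x_i' = x_i − (cap_i+1)): x_1 ≥ 5 gives C(16,3) = 560; x_2 ≥ 7 gives C(14,3) = 364; x_3 ≥ 6 gives C(15,3) = 455; x_4 ≥ 6 gives C(15,3) = 455. Together 1834.
Add back pairs where two caps are both exceeded: 84 + 120 + 120 + 56 + 56 + 84 = 520.
Subtract triples: 1 + 1 + 4 + 0 = 6.
By inclusion–exclusion the count is 1330 − 1834 + 520 − 6 = 10.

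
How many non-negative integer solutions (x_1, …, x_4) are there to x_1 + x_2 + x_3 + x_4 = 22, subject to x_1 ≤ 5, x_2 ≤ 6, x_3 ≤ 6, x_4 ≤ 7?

10

Without the upper bounds there are C(25,3) = 2300 ways to split 22 among 4 variables.
Subtract solutions that violate a single cap (substitute x_i' = x_i − (cap_i+1)): x_1 ≥ 6 gives C(19,3) = 969; x_2 ≥ 7 gives C(18,3) = 816; x_3 ≥ 7 gives C(18,3) = 816; x_4 ≥ 8 gives C(17,3) = 680. Together 3281.
Add back pairs where two caps are both exceeded: 220 + 220 + 165 + 165 + 120 + 120 = 1010.
Subtract triples: 10 + 4 + 4 + 1 = 19.
By inclusion–exclusion the count is 2300 − 3281 + 1010 − 19 = 10.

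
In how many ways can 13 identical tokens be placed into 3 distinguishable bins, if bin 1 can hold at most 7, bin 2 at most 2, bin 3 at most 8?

12

Without the upper bounds there are C(15,2) = 105 ways to split 13 among 3 bins.
Subtract solutions that violate a single cap (substitute x_i' = x_i − (cap_i+1)): x_1 ≥ 8 gives C(7,2) = 21; x_2 ≥ 3 gives C(12,2) = 66; x_3 ≥ 9 gives C(6,2) = 15. Together 102.
Add back pairs where two caps are both exceeded: 6 + 0 + 3 = 9.
By inclusion–exclusion the count is 105 − 102 + 9 = 12.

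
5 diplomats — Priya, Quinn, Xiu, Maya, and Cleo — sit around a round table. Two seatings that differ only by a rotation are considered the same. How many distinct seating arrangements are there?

24

Seat Priya anywhere (absorbing the rotational symmetry), then permute the other 4: (4)! = 24.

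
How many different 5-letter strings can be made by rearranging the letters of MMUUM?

The 5 letters of MMUUM have repeats: M appearing 3 times and U appearing twice.
Dividing 5! = 120 by 3!·2! = 12 for the repeated letters gives 10.

10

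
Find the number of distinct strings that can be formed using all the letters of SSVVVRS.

140

Letter multiplicities in SSVVVRS: R×1, S×3, V×3.
So there are 7! / (3!·3!) = 140 distinguishable arrangements.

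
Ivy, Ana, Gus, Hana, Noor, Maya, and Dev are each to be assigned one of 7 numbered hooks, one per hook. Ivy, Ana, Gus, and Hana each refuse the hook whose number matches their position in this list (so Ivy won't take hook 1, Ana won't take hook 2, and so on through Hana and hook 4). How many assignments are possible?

Let Aᵢ (for 1 ≤ i ≤ 4) be the placements that put person i in their forbidden hook. Any j of these fix j positions, leaving (7−j)! ways to fill the rest, and there are C(4,j) ways to pick which j.
By inclusion–exclusion, the number of valid placements is Σ_{j=0}^{4} (−1)^j C(4,j)·(7−j)!.
Computing: 5040 − 2880 + 720 − 96 + 6 = 2790.

2790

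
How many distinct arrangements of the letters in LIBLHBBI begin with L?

420

Fix L in the first position and arrange the remaining 7 letters.
Those 7 letters have B appearing 3 times and I appearing twice, giving (7)!/(3!·2!) = 420.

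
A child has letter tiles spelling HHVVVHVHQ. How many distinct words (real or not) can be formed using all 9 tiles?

630

Letter multiplicities in HHVVVHVHQ: H×4, Q×1, V×4.
So there are 9! / (4!·4!) = 630 distinguishable arrangements.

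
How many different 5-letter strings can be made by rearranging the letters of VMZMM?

20

Letter multiplicities in VMZMM: M×3, V×1, Z×1.
The number of distinct arrangements is 5!/(3!) = 120/6 = 20.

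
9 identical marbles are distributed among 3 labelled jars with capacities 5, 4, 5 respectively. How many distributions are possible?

By stars and bars, unrestricted non-negative solutions to x_1+…+x_3 = 9 number C(9+2,2) = 55.
Subtract solutions that violate a single cap (substitute x_i' = x_i − (cap_i+1)): x_1 ≥ 6 gives C(5,2) = 10; x_2 ≥ 5 gives C(6,2) = 15; x_3 ≥ 6 gives C(5,2) = 10. Together 35.
No two caps can be exceeded simultaneously, so the pair terms are all 0.
By inclusion–exclusion the count is 55 − 35 + 0 = 20.

20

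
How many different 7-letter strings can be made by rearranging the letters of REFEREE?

The 7 letters of REFEREE have repeats: E appearing 4 times and R appearing twice.
Dividing 7! = 5040 by 4!·2! = 48 for the repeated letters gives 105.

105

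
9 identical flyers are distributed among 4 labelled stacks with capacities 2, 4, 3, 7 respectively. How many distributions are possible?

56

Ignoring the caps, the number of non-negative solutions to x_1+…+x_4 = 9 is C(12,3) = 220.
Subtract solutions that violate a single cap (substitute x_i' = x_i − (cap_i+1)): x_1 ≥ 3 gives C(9,3) = 84; x_2 ≥ 5 gives C(7,3) = 35; x_3 ≥ 4 gives C(8,3) = 56; x_4 ≥ 8 gives C(4,3) = 4. Together 179.
Add back pairs where two caps are both exceeded: 4 + 10 + 0 + 1 + 0 + 0 = 15.
By inclusion–exclusion the count is 220 − 179 + 15 = 56.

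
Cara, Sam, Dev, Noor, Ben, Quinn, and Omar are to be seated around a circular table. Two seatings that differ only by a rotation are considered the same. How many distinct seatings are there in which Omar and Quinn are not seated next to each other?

480

Without the restriction there are (6)! = 720 seatings.
Seatings with Omar beside Quinn: treat them as a block with 2 internal orders, giving 2 × (5)! = 240.
Subtracting, 720 − 240 = 480.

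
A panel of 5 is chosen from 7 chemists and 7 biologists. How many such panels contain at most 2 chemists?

Split by how many chemists are chosen (0 through 2).
Sum: C(7,0)·C(7,5) + C(7,1)·C(7,4) + C(7,2)·C(7,3) = 21 + 245 + 735 = 1001.

1001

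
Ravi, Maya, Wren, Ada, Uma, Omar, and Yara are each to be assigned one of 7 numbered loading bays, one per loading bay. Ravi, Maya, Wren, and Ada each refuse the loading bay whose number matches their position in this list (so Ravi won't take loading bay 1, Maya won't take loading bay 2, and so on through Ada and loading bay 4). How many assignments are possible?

2790

Let Aᵢ (for 1 ≤ i ≤ 4) be the placements that put person i in their forbidden loading bay. Any j of these fix j positions, leaving (7−j)! ways to fill the rest, and there are C(4,j) ways to pick which j.
By inclusion–exclusion, the number of valid placements is Σ_{j=0}^{4} (−1)^j C(4,j)·(7−j)!.
Computing: 5040 − 2880 + 720 − 96 + 6 = 2790.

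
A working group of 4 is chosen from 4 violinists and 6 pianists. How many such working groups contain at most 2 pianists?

Split by how many pianists are chosen (0 through 2).
Sum: C(6,0)·C(4,4) + C(6,1)·C(4,3) + C(6,2)·C(4,2) = 1 + 24 + 90 = 115.

115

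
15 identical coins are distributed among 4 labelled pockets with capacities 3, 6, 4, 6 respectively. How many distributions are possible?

By stars and bars, unrestricted non-negative solutions to x_1+…+x_4 = 15 number C(15+3,3) = 816.
Subtract solutions that violate a single cap (substitute x_i' = x_i − (cap_i+1)): x_1 ≥ 4 gives C(14,3) = 364; x_2 ≥ 7 gives C(11,3) = 165; x_3 ≥ 5 gives C(13,3) = 286; x_4 ≥ 7 gives C(11,3) = 165. Together 980.
Add back pairs where two caps are both exceeded: 35 + 84 + 35 + 20 + 4 + 20 = 198.
By inclusion–exclusion the count is 816 − 980 + 198 = 34.

34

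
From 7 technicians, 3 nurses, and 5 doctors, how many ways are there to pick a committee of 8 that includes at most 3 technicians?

2605

Split by how many technicians are chosen (0 through 3).
Sum: C(7,0)·C(8,8) + C(7,1)·C(8,7) + C(7,2)·C(8,6) + C(7,3)·C(8,5) = 1 + 56 + 588 + 1960 = 2605.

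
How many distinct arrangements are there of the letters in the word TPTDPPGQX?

30240

TPTDPPGQX has 9 letters with P appearing 3 times and T appearing twice.
So there are 9! / (3!·2!) = 30240 distinguishable arrangements.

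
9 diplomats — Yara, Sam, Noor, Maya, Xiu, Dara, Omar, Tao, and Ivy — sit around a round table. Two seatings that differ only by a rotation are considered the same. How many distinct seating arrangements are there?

Fix one person's seat to break rotational symmetry; the remaining 8 people can be arranged in (8)! = 40320 ways.

40320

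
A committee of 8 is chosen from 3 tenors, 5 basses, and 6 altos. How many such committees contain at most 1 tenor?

Split by how many tenors are chosen (0 through 1).
Sum: C(3,0)·C(11,8) + C(3,1)·C(11,7) = 165 + 990 = 1155.

1155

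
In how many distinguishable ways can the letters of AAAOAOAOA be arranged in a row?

The 9 letters of AAAOAOAOA have repeats: A appearing 6 times and O appearing 3 times.
The number of distinct arrangements is 9!/(6!·3!) = 362880/4320 = 84.

84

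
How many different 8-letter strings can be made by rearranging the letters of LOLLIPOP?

The 8 letters of LOLLIPOP have repeats: L appearing 3 times, O appearing twice, and P appearing twice.
The number of distinct arrangements is 8!/(3!·2!·2!) = 40320/24 = 1680.

1680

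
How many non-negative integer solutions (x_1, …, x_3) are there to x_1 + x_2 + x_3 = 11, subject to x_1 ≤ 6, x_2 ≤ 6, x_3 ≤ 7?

38

Ignoring the caps, the number of non-negative solutions to x_1+…+x_3 = 11 is C(13,2) = 78.
Subtract solutions that violate a single cap (substitute x_i' = x_i − (cap_i+1)): x_1 ≥ 7 gives C(6,2) = 15; x_2 ≥ 7 gives C(6,2) = 15; x_3 ≥ 8 gives C(5,2) = 10. Together 40.
No two caps can be exceeded simultaneously, so the pair terms are all 0.
By inclusion–exclusion the count is 78 − 40 + 0 = 38.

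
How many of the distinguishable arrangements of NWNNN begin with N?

With the first slot taken by N, it remains to arrange the other 4 letters (WNNN).
Those 4 letters have N appearing 3 times, giving (4)!/(3!) = 4.

4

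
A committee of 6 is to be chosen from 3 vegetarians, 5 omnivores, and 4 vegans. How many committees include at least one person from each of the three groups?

805

Unrestricted: C(12,6) = 924 ways to pick any 6 of the 12.
Selections missing a whole group: no vegetarians → C(9,6) = 84; no omnivores → C(7,6) = 7; no vegans → C(8,6) = 28.
Add back selections omitting two groups (i.e. drawn from a single group): C(3,6) + C(5,6) + C(4,6) = 0.
By inclusion–exclusion: 924 − 119 + 0 = 805.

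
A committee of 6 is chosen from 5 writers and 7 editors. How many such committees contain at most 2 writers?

462

Split by how many writers are chosen (0 through 2).
Sum: C(5,0)·C(7,6) + C(5,1)·C(7,5) + C(5,2)·C(7,4) = 7 + 105 + 350 = 462.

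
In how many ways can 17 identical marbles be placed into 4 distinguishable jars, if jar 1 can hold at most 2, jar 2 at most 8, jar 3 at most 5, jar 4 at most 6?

Without the upper bounds there are C(20,3) = 1140 ways to split 17 among 4 jars.
Subtract solutions that violate a single cap (substitute x_i' = x_i − (cap_i+1)): x_1 ≥ 3 gives C(17,3) = 680; x_2 ≥ 9 gives C(11,3) = 165; x_3 ≥ 6 gives C(14,3) = 364; x_4 ≥ 7 gives C(13,3) = 286. Together 1495.
Add back pairs where two caps are both exceeded: 56 + 165 + 120 + 10 + 4 + 35 = 390.
Subtract triples: 0 + 0 + 4 + 0 = 4.
By inclusion–exclusion the count is 1140 − 1495 + 390 − 4 = 31.

31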